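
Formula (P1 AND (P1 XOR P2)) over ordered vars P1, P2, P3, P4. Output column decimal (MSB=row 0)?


Formula: (P1 AND (P1 XOR P2)) over P1, P2, P3, P4 (16 rows)
Evaluate each row (bits = P1,P2,P3,P4, MSB first):
  row 0 [0000]: (0 AND (0 XOR 0)) -> 0
  row 1 [0001]: (0 AND (0 XOR 0)) -> 0
  row 2 [0010]: (0 AND (0 XOR 0)) -> 0
  row 3 [0011]: (0 AND (0 XOR 0)) -> 0
  row 4 [0100]: (0 AND (0 XOR 1)) -> 0
  row 5 [0101]: (0 AND (0 XOR 1)) -> 0
  row 6 [0110]: (0 AND (0 XOR 1)) -> 0
  row 7 [0111]: (0 AND (0 XOR 1)) -> 0
  row 8 [1000]: (1 AND (1 XOR 0)) -> 1
  row 9 [1001]: (1 AND (1 XOR 0)) -> 1
  row 10 [1010]: (1 AND (1 XOR 0)) -> 1
  row 11 [1011]: (1 AND (1 XOR 0)) -> 1
  row 12 [1100]: (1 AND (1 XOR 1)) -> 0
  row 13 [1101]: (1 AND (1 XOR 1)) -> 0
  row 14 [1110]: (1 AND (1 XOR 1)) -> 0
  row 15 [1111]: (1 AND (1 XOR 1)) -> 0
Full result column, 4 rows per line (P1,P2 fixed per line; P3,P4 runs 00..11 left to right):
  rows 0-3 [P1,P2=00]: 0000  = hex 0
  rows 4-7 [P1,P2=01]: 0000  = hex 0
  rows 8-11 [P1,P2=10]: 1111  = hex F
  rows 12-15 [P1,P2=11]: 0000  = hex 0
Output column (row 0 .. row 15) = 0000000011110000
Output column grouped in 4s = 0000 0000 1111 0000 = 0x00F0
Convert to decimal digit by digit (value = value*16 + digit):
  0 -> 0
  0*16 + 0 = 0
  0*16 + 15 (F) = 15
  15*16 + 0 = 240
Decimal = 240

240


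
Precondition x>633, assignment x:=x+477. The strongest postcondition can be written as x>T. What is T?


Formula: sp(P, x:=E) = exists old_x. (x = E[old_x/x]) AND P[old_x/x] (old_x is the value of x before the assignment; eliminate old_x by solving x = E[old_x/x] for old_x)
Step 1: Precondition P: x>633, i.e. old_x > 633
Step 2: Assignment gives x = old_x + 477, so old_x = x - 477
Step 3: Substitute into P: x - 477 > 633
Step 4: Simplify: x > 633+477 = 1110

1110


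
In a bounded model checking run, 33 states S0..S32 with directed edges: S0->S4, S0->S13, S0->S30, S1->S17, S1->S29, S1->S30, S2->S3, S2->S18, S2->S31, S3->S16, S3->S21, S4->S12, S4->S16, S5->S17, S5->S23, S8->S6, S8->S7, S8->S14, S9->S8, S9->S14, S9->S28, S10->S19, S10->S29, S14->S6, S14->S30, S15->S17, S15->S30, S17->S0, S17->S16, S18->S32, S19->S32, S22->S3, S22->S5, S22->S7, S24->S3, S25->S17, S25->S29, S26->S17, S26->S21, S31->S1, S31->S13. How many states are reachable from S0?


BFS from S0:
  layer 0: {S0}
  layer 1: {S4, S13, S30}
  layer 2: {S12, S16}
Reachable set: {S0, S4, S12, S13, S16, S30}
Count = 6

6


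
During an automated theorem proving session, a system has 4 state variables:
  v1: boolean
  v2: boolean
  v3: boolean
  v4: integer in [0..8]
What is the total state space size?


State space = product of domain sizes of all variables.
Domain sizes:
  v1 (boolean): 2
  v2 (boolean): 2
  v3 (boolean): 2
  v4 (integer in [0..8]): 9
Product = 2 * 2 * 2 * 9 = 72

72


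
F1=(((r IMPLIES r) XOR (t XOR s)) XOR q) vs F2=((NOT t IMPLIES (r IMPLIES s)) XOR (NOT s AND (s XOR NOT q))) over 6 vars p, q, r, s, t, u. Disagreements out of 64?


F1 = (((r IMPLIES r) XOR (t XOR s)) XOR q)
F2 = ((NOT t IMPLIES (r IMPLIES s)) XOR (NOT s AND (s XOR NOT q)))
Evaluate both on each of 64 rows (bits = p,q,r,s,t,u):
  row 0 [000000]: F1=1 F2=0 (differ) -> 1
  row 1 [000001]: F1=1 F2=0 (differ) -> 1
  row 2 [000010]: F1=0 F2=0 -> 0
  row 3 [000011]: F1=0 F2=0 -> 0
  row 4 [000100]: F1=0 F2=1 (differ) -> 1
  (every remaining row is evaluated the same way; all 64 results are listed next)
Full result column, 8 rows per line (p,q,r fixed per line; s,t,u runs 000..111 left to right):
  rows 0-7 [p,q,r=000]: 11001100  (ones: 4)
  rows 8-15 [p,q,r=001]: 00001100  (ones: 2)
  rows 16-23 [p,q,r=010]: 11000011  (ones: 4)
  rows 24-31 [p,q,r=011]: 00000011  (ones: 2)
  rows 32-39 [p,q,r=100]: 11001100  (ones: 4)
  rows 40-47 [p,q,r=101]: 00001100  (ones: 2)
  rows 48-55 [p,q,r=110]: 11000011  (ones: 4)
  rows 56-63 [p,q,r=111]: 00000011  (ones: 2)
Disagreements = 4+2+4+2+4+2+4+2 = 24

24


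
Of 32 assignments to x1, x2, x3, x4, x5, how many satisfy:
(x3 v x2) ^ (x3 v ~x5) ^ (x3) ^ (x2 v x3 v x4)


CNF with 4 clauses over 5 vars (32 assignments).
An assignment satisfies CNF iff every clause has >=1 true literal.
Check each row (bits = x1,x2,x3,x4,x5; clause T/F shown):
  row 0 [00000]: clauses=FTFF -> 0
  row 1 [00001]: clauses=FFFF -> 0
  row 2 [00010]: clauses=FTFT -> 0
  row 3 [00011]: clauses=FFFT -> 0
  row 4 [00100]: clauses=TTTT -> 1
  row 5 [00101]: clauses=TTTT -> 1
  row 6 [00110]: clauses=TTTT -> 1
  row 7 [00111]: clauses=TTTT -> 1
  row 8 [01000]: clauses=TTFT -> 0
  row 9 [01001]: clauses=TFFT -> 0
  row 10 [01010]: clauses=TTFT -> 0
  row 11 [01011]: clauses=TFFT -> 0
  row 12 [01100]: clauses=TTTT -> 1
  row 13 [01101]: clauses=TTTT -> 1
  row 14 [01110]: clauses=TTTT -> 1
  row 15 [01111]: clauses=TTTT -> 1
  row 16 [10000]: clauses=FTFF -> 0
  row 17 [10001]: clauses=FFFF -> 0
  row 18 [10010]: clauses=FTFT -> 0
  row 19 [10011]: clauses=FFFT -> 0
  row 20 [10100]: clauses=TTTT -> 1
  row 21 [10101]: clauses=TTTT -> 1
  row 22 [10110]: clauses=TTTT -> 1
  row 23 [10111]: clauses=TTTT -> 1
  row 24 [11000]: clauses=TTFT -> 0
  row 25 [11001]: clauses=TFFT -> 0
  row 26 [11010]: clauses=TTFT -> 0
  row 27 [11011]: clauses=TFFT -> 0
  row 28 [11100]: clauses=TTTT -> 1
  row 29 [11101]: clauses=TTTT -> 1
  row 30 [11110]: clauses=TTTT -> 1
  row 31 [11111]: clauses=TTTT -> 1
Full result column, 8 rows per line (x1,x2 fixed per line; x3,x4,x5 runs 000..111 left to right):
  rows 0-7 [x1,x2=00]: 00001111  (ones: 4)
  rows 8-15 [x1,x2=01]: 00001111  (ones: 4)
  rows 16-23 [x1,x2=10]: 00001111  (ones: 4)
  rows 24-31 [x1,x2=11]: 00001111  (ones: 4)
Satisfying assignments = 4+4+4+4 = 16

16


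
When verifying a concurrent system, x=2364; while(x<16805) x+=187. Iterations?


Step 1: x goes from 2364 toward 16805 by 187; the body runs while x<16805, so iterations = ceil((bound-start)/step)
Step 2: Distance=14441
Step 3: ceil(14441/187)=78

78


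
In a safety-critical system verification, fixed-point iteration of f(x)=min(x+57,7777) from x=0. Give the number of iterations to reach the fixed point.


Step 1: x=0, cap=7777, increment=57
Step 2: x grows by 57 each step until capped at 7777; fixed point is x=7777
Step 3: iterations = ceil(7777/57) = 137

137


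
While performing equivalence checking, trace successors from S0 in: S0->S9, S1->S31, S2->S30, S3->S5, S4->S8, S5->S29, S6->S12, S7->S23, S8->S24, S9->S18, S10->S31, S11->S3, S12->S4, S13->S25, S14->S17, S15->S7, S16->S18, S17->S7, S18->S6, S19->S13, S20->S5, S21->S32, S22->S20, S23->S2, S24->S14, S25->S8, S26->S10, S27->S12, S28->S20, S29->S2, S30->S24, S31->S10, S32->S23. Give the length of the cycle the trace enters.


Trace from S0 until a state repeats:
  S0 -> S9 -> S18 -> S6 -> S12 -> S4 -> S8 -> S24 -> S14 -> S17 -> S7 -> S23 -> S2 -> S30 -> S24
S24 first seen at step 7, revisited at step 14.
Cycle length = 14 - 7 = 7

7


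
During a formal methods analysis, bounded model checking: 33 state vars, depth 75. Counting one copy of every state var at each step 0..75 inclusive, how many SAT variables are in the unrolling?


BMC unrolls to depth k, creating one copy of each state var for steps 0..k.
Step count = 75 + 1 = 76 (steps 0 through 75)
Vars per step = 33
Total = 33 * 76 = 2508

2508


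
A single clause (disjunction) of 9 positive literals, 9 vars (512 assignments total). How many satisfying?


Step 1: Total=2^9=512
Step 2: Unsat when all 9 false: 2^0=1
Step 3: Sat=512-1=511

511


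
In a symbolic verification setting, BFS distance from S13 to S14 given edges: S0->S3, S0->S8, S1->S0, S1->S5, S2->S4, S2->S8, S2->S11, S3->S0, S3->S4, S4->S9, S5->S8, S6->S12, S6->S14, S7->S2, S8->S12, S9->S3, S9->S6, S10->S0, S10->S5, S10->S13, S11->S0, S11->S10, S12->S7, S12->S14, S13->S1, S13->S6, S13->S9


BFS layer-by-layer from S13:
  dist 0: {S13}
  dist 1: {S1, S6, S9}
  dist 2: {S0, S3, S5, S12, S14}
  -> S14 reached at distance 2
Shortest path length = 2

2


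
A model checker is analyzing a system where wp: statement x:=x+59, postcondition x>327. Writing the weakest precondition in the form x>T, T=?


Formula: wp(x:=E, P) = P[E/x] (substitute E for x in postcondition)
Step 1: Postcondition: x>327
Step 2: Substitute x+59 for x: x+59>327
Step 3: Solve for x: x > 327-59 = 268

268


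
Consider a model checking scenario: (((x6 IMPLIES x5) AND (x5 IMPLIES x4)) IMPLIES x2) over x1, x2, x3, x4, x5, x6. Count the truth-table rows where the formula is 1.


Formula: (((x6 IMPLIES x5) AND (x5 IMPLIES x4)) IMPLIES x2) over 6 vars (64 rows)
Evaluate each row (x1, x2, x3, x4, x5, x6 as bits, MSB first):
  row 0 [000000]: (((0 IMPLIES 0) AND (0 IMPLIES 0)) IMPLIES 0) -> 0
  row 1 [000001]: (((1 IMPLIES 0) AND (0 IMPLIES 0)) IMPLIES 0) -> 1
  row 2 [000010]: (((0 IMPLIES 1) AND (1 IMPLIES 0)) IMPLIES 0) -> 1
  row 3 [000011]: (((1 IMPLIES 1) AND (1 IMPLIES 0)) IMPLIES 0) -> 1
  row 4 [000100]: (((0 IMPLIES 0) AND (0 IMPLIES 1)) IMPLIES 0) -> 0
  (every remaining row is evaluated the same way; all 64 results are listed next)
Full result column, 8 rows per line (x1,x2,x3 fixed per line; x4,x5,x6 runs 000..111 left to right):
  rows 0-7 [x1,x2,x3=000]: 01110100  (ones: 4)
  rows 8-15 [x1,x2,x3=001]: 01110100  (ones: 4)
  rows 16-23 [x1,x2,x3=010]: 11111111  (ones: 8)
  rows 24-31 [x1,x2,x3=011]: 11111111  (ones: 8)
  rows 32-39 [x1,x2,x3=100]: 01110100  (ones: 4)
  rows 40-47 [x1,x2,x3=101]: 01110100  (ones: 4)
  rows 48-55 [x1,x2,x3=110]: 11111111  (ones: 8)
  rows 56-63 [x1,x2,x3=111]: 11111111  (ones: 8)
Count of 1-rows = 4+4+8+8+4+4+8+8 = 48

48


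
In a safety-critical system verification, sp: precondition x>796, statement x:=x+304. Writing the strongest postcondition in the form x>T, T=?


Formula: sp(P, x:=E) = exists old_x. (x = E[old_x/x]) AND P[old_x/x] (old_x is the value of x before the assignment; eliminate old_x by solving x = E[old_x/x] for old_x)
Step 1: Precondition P: x>796, i.e. old_x > 796
Step 2: Assignment gives x = old_x + 304, so old_x = x - 304
Step 3: Substitute into P: x - 304 > 796
Step 4: Simplify: x > 796+304 = 1100

1100


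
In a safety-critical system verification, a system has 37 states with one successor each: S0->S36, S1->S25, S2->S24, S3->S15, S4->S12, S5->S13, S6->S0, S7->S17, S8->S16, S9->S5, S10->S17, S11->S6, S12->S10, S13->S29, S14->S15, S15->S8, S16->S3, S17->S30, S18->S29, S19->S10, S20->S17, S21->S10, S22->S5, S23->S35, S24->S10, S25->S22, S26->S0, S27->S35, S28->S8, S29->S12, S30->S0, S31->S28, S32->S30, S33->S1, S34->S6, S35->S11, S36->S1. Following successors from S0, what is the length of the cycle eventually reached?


Trace from S0 until a state repeats:
  S0 -> S36 -> S1 -> S25 -> S22 -> S5 -> S13 -> S29 -> S12 -> S10 -> S17 -> S30 -> S0
S0 first seen at step 0, revisited at step 12.
Cycle length = 12 - 0 = 12

12


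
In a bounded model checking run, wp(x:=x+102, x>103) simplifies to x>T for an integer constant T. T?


Formula: wp(x:=E, P) = P[E/x] (substitute E for x in postcondition)
Step 1: Postcondition: x>103
Step 2: Substitute x+102 for x: x+102>103
Step 3: Solve for x: x > 103-102 = 1

1


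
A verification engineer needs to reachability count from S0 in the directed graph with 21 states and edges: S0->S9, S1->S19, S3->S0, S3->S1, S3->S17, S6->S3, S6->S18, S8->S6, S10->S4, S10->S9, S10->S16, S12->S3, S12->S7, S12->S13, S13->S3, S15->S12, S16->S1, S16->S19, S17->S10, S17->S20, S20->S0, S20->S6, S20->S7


BFS from S0:
  layer 0: {S0}
  layer 1: {S9}
Reachable set: {S0, S9}
Count = 2

2


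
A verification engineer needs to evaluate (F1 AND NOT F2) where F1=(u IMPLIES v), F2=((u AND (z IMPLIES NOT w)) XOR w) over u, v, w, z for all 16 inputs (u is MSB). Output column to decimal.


F1 = (u IMPLIES v)
F2 = ((u AND (z IMPLIES NOT w)) XOR w)
Counterexample to F1=>F2 is where F1=1 and F2=0.
Evaluate each row (bits = u,v,w,z, MSB first):
  row 0 [0000]: F1=1 F2=0 -> F1&~F2 -> 1
  row 1 [0001]: F1=1 F2=0 -> F1&~F2 -> 1
  row 2 [0010]: F1=1 F2=1 -> F1&~F2 -> 0
  row 3 [0011]: F1=1 F2=1 -> F1&~F2 -> 0
  row 4 [0100]: F1=1 F2=0 -> F1&~F2 -> 1
  row 5 [0101]: F1=1 F2=0 -> F1&~F2 -> 1
  row 6 [0110]: F1=1 F2=1 -> F1&~F2 -> 0
  row 7 [0111]: F1=1 F2=1 -> F1&~F2 -> 0
  row 8 [1000]: F1=0 F2=1 -> F1&~F2 -> 0
  row 9 [1001]: F1=0 F2=1 -> F1&~F2 -> 0
  row 10 [1010]: F1=0 F2=0 -> F1&~F2 -> 0
  row 11 [1011]: F1=0 F2=1 -> F1&~F2 -> 0
  row 12 [1100]: F1=1 F2=1 -> F1&~F2 -> 0
  row 13 [1101]: F1=1 F2=1 -> F1&~F2 -> 0
  row 14 [1110]: F1=1 F2=0 -> F1&~F2 -> 1
  row 15 [1111]: F1=1 F2=1 -> F1&~F2 -> 0
Full result column, 4 rows per line (u,v fixed per line; w,z runs 00..11 left to right):
  rows 0-3 [u,v=00]: 1100  = hex C
  rows 4-7 [u,v=01]: 1100  = hex C
  rows 8-11 [u,v=10]: 0000  = hex 0
  rows 12-15 [u,v=11]: 0010  = hex 2
Counterexample vector (row 0 .. row 15) = 1100110000000010
Output column grouped in 4s = 1100 1100 0000 0010 = 0xCC02
Convert to decimal digit by digit (value = value*16 + digit):
  C -> 12
  12*16 + 12 (C) = 204
  204*16 + 0 = 3264
  3264*16 + 2 = 52226
Decimal = 52226

52226


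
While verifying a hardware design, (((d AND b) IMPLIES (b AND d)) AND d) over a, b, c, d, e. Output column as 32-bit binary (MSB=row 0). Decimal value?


Formula: (((d AND b) IMPLIES (b AND d)) AND d) over a, b, c, d, e (32 rows)
Evaluate each row (bits = a,b,c,d,e, MSB first):
  row 0 [00000]: (((0 AND 0) IMPLIES (0 AND 0)) AND 0) -> 0
  row 1 [00001]: (((0 AND 0) IMPLIES (0 AND 0)) AND 0) -> 0
  row 2 [00010]: (((1 AND 0) IMPLIES (0 AND 1)) AND 1) -> 1
  row 3 [00011]: (((1 AND 0) IMPLIES (0 AND 1)) AND 1) -> 1
  row 4 [00100]: (((0 AND 0) IMPLIES (0 AND 0)) AND 0) -> 0
  row 5 [00101]: (((0 AND 0) IMPLIES (0 AND 0)) AND 0) -> 0
  row 6 [00110]: (((1 AND 0) IMPLIES (0 AND 1)) AND 1) -> 1
  row 7 [00111]: (((1 AND 0) IMPLIES (0 AND 1)) AND 1) -> 1
  row 8 [01000]: (((0 AND 1) IMPLIES (1 AND 0)) AND 0) -> 0
  row 9 [01001]: (((0 AND 1) IMPLIES (1 AND 0)) AND 0) -> 0
  row 10 [01010]: (((1 AND 1) IMPLIES (1 AND 1)) AND 1) -> 1
  row 11 [01011]: (((1 AND 1) IMPLIES (1 AND 1)) AND 1) -> 1
  row 12 [01100]: (((0 AND 1) IMPLIES (1 AND 0)) AND 0) -> 0
  row 13 [01101]: (((0 AND 1) IMPLIES (1 AND 0)) AND 0) -> 0
  row 14 [01110]: (((1 AND 1) IMPLIES (1 AND 1)) AND 1) -> 1
  row 15 [01111]: (((1 AND 1) IMPLIES (1 AND 1)) AND 1) -> 1
  row 16 [10000]: (((0 AND 0) IMPLIES (0 AND 0)) AND 0) -> 0
  row 17 [10001]: (((0 AND 0) IMPLIES (0 AND 0)) AND 0) -> 0
  row 18 [10010]: (((1 AND 0) IMPLIES (0 AND 1)) AND 1) -> 1
  row 19 [10011]: (((1 AND 0) IMPLIES (0 AND 1)) AND 1) -> 1
  row 20 [10100]: (((0 AND 0) IMPLIES (0 AND 0)) AND 0) -> 0
  row 21 [10101]: (((0 AND 0) IMPLIES (0 AND 0)) AND 0) -> 0
  row 22 [10110]: (((1 AND 0) IMPLIES (0 AND 1)) AND 1) -> 1
  row 23 [10111]: (((1 AND 0) IMPLIES (0 AND 1)) AND 1) -> 1
  row 24 [11000]: (((0 AND 1) IMPLIES (1 AND 0)) AND 0) -> 0
  row 25 [11001]: (((0 AND 1) IMPLIES (1 AND 0)) AND 0) -> 0
  row 26 [11010]: (((1 AND 1) IMPLIES (1 AND 1)) AND 1) -> 1
  row 27 [11011]: (((1 AND 1) IMPLIES (1 AND 1)) AND 1) -> 1
  row 28 [11100]: (((0 AND 1) IMPLIES (1 AND 0)) AND 0) -> 0
  row 29 [11101]: (((0 AND 1) IMPLIES (1 AND 0)) AND 0) -> 0
  row 30 [11110]: (((1 AND 1) IMPLIES (1 AND 1)) AND 1) -> 1
  row 31 [11111]: (((1 AND 1) IMPLIES (1 AND 1)) AND 1) -> 1
Full result column, 4 rows per line (a,b,c fixed per line; d,e runs 00..11 left to right):
  rows 0-3 [a,b,c=000]: 0011  = hex 3
  rows 4-7 [a,b,c=001]: 0011  = hex 3
  rows 8-11 [a,b,c=010]: 0011  = hex 3
  rows 12-15 [a,b,c=011]: 0011  = hex 3
  rows 16-19 [a,b,c=100]: 0011  = hex 3
  rows 20-23 [a,b,c=101]: 0011  = hex 3
  rows 24-27 [a,b,c=110]: 0011  = hex 3
  rows 28-31 [a,b,c=111]: 0011  = hex 3
Output column (row 0 .. row 31) = 00110011001100110011001100110011
Output column grouped in 4s = 0011 0011 0011 0011 0011 0011 0011 0011 = 0x33333333
Convert to decimal digit by digit (value = value*16 + digit):
  3 -> 3
  3*16 + 3 = 51
  51*16 + 3 = 819
  819*16 + 3 = 13107
  13107*16 + 3 = 209715
  209715*16 + 3 = 3355443
  3355443*16 + 3 = 53687091
  53687091*16 + 3 = 858993459
Decimal = 858993459

858993459


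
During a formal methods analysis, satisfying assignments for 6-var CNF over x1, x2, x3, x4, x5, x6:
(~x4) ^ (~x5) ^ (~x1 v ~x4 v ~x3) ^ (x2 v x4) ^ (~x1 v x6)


CNF with 5 clauses over 6 vars (64 assignments).
An assignment satisfies CNF iff every clause has >=1 true literal.
Check each row (bits = x1,x2,x3,x4,x5,x6; clause T/F shown):
  row 0 [000000]: clauses=TTTFT -> 0
  row 1 [000001]: clauses=TTTFT -> 0
  row 2 [000010]: clauses=TFTFT -> 0
  row 3 [000011]: clauses=TFTFT -> 0
  row 4 [000100]: clauses=FTTTT -> 0
  (every remaining row is evaluated the same way; all 64 results are listed next)
Full result column, 8 rows per line (x1,x2,x3 fixed per line; x4,x5,x6 runs 000..111 left to right):
  rows 0-7 [x1,x2,x3=000]: 00000000  (ones: 0)
  rows 8-15 [x1,x2,x3=001]: 00000000  (ones: 0)
  rows 16-23 [x1,x2,x3=010]: 11000000  (ones: 2)
  rows 24-31 [x1,x2,x3=011]: 11000000  (ones: 2)
  rows 32-39 [x1,x2,x3=100]: 00000000  (ones: 0)
  rows 40-47 [x1,x2,x3=101]: 00000000  (ones: 0)
  rows 48-55 [x1,x2,x3=110]: 01000000  (ones: 1)
  rows 56-63 [x1,x2,x3=111]: 01000000  (ones: 1)
Satisfying assignments = 0+0+2+2+0+0+1+1 = 6

6


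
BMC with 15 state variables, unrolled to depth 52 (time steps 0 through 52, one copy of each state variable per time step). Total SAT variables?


BMC unrolls to depth k, creating one copy of each state var for steps 0..k.
Step count = 52 + 1 = 53 (steps 0 through 52)
Vars per step = 15
Total = 15 * 53 = 795

795


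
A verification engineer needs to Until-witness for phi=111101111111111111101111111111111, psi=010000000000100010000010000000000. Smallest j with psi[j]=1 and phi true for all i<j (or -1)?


(phi U psi) at 0: need smallest j with psi[j]=1 and phi[i]=1 for all i in [0,j).
Scan from step 0:
  step 0: phi=1, psi=0 -> continue
  step 1: psi=1 and phi held for [0,1) -> witness found
Witness step = 1

1


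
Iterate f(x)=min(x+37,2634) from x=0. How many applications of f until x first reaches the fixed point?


Step 1: x=0, cap=2634, increment=37
Step 2: x grows by 37 each step until capped at 2634; fixed point is x=2634
Step 3: iterations = ceil(2634/37) = 72

72


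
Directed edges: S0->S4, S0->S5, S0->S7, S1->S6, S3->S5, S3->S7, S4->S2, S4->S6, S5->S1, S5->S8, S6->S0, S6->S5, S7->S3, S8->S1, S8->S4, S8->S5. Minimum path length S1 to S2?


BFS layer-by-layer from S1:
  dist 0: {S1}
  dist 1: {S6}
  dist 2: {S0, S5}
  dist 3: {S4, S7, S8}
  dist 4: {S2, S3}
  -> S2 reached at distance 4
Shortest path length = 4

4


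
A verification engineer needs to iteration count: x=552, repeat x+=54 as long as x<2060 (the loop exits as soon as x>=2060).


Step 1: x goes from 552 toward 2060 by 54; the body runs while x<2060, so iterations = ceil((bound-start)/step)
Step 2: Distance=1508
Step 3: ceil(1508/54)=28

28


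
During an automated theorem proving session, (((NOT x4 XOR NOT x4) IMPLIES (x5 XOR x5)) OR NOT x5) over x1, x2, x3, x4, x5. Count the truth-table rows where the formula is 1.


Formula: (((NOT x4 XOR NOT x4) IMPLIES (x5 XOR x5)) OR NOT x5) over 5 vars (32 rows)
Evaluate each row (x1, x2, x3, x4, x5 as bits, MSB first):
  row 0 [00000]: (((NOT 0 XOR NOT 0) IMPLIES (0 XOR 0)) OR NOT 0) -> 1
  row 1 [00001]: (((NOT 0 XOR NOT 0) IMPLIES (1 XOR 1)) OR NOT 1) -> 1
  row 2 [00010]: (((NOT 1 XOR NOT 1) IMPLIES (0 XOR 0)) OR NOT 0) -> 1
  row 3 [00011]: (((NOT 1 XOR NOT 1) IMPLIES (1 XOR 1)) OR NOT 1) -> 1
  row 4 [00100]: (((NOT 0 XOR NOT 0) IMPLIES (0 XOR 0)) OR NOT 0) -> 1
  row 5 [00101]: (((NOT 0 XOR NOT 0) IMPLIES (1 XOR 1)) OR NOT 1) -> 1
  row 6 [00110]: (((NOT 1 XOR NOT 1) IMPLIES (0 XOR 0)) OR NOT 0) -> 1
  row 7 [00111]: (((NOT 1 XOR NOT 1) IMPLIES (1 XOR 1)) OR NOT 1) -> 1
  row 8 [01000]: (((NOT 0 XOR NOT 0) IMPLIES (0 XOR 0)) OR NOT 0) -> 1
  row 9 [01001]: (((NOT 0 XOR NOT 0) IMPLIES (1 XOR 1)) OR NOT 1) -> 1
  row 10 [01010]: (((NOT 1 XOR NOT 1) IMPLIES (0 XOR 0)) OR NOT 0) -> 1
  row 11 [01011]: (((NOT 1 XOR NOT 1) IMPLIES (1 XOR 1)) OR NOT 1) -> 1
  row 12 [01100]: (((NOT 0 XOR NOT 0) IMPLIES (0 XOR 0)) OR NOT 0) -> 1
  row 13 [01101]: (((NOT 0 XOR NOT 0) IMPLIES (1 XOR 1)) OR NOT 1) -> 1
  row 14 [01110]: (((NOT 1 XOR NOT 1) IMPLIES (0 XOR 0)) OR NOT 0) -> 1
  row 15 [01111]: (((NOT 1 XOR NOT 1) IMPLIES (1 XOR 1)) OR NOT 1) -> 1
  row 16 [10000]: (((NOT 0 XOR NOT 0) IMPLIES (0 XOR 0)) OR NOT 0) -> 1
  row 17 [10001]: (((NOT 0 XOR NOT 0) IMPLIES (1 XOR 1)) OR NOT 1) -> 1
  row 18 [10010]: (((NOT 1 XOR NOT 1) IMPLIES (0 XOR 0)) OR NOT 0) -> 1
  row 19 [10011]: (((NOT 1 XOR NOT 1) IMPLIES (1 XOR 1)) OR NOT 1) -> 1
  row 20 [10100]: (((NOT 0 XOR NOT 0) IMPLIES (0 XOR 0)) OR NOT 0) -> 1
  row 21 [10101]: (((NOT 0 XOR NOT 0) IMPLIES (1 XOR 1)) OR NOT 1) -> 1
  row 22 [10110]: (((NOT 1 XOR NOT 1) IMPLIES (0 XOR 0)) OR NOT 0) -> 1
  row 23 [10111]: (((NOT 1 XOR NOT 1) IMPLIES (1 XOR 1)) OR NOT 1) -> 1
  row 24 [11000]: (((NOT 0 XOR NOT 0) IMPLIES (0 XOR 0)) OR NOT 0) -> 1
  row 25 [11001]: (((NOT 0 XOR NOT 0) IMPLIES (1 XOR 1)) OR NOT 1) -> 1
  row 26 [11010]: (((NOT 1 XOR NOT 1) IMPLIES (0 XOR 0)) OR NOT 0) -> 1
  row 27 [11011]: (((NOT 1 XOR NOT 1) IMPLIES (1 XOR 1)) OR NOT 1) -> 1
  row 28 [11100]: (((NOT 0 XOR NOT 0) IMPLIES (0 XOR 0)) OR NOT 0) -> 1
  row 29 [11101]: (((NOT 0 XOR NOT 0) IMPLIES (1 XOR 1)) OR NOT 1) -> 1
  row 30 [11110]: (((NOT 1 XOR NOT 1) IMPLIES (0 XOR 0)) OR NOT 0) -> 1
  row 31 [11111]: (((NOT 1 XOR NOT 1) IMPLIES (1 XOR 1)) OR NOT 1) -> 1
Full result column, 8 rows per line (x1,x2 fixed per line; x3,x4,x5 runs 000..111 left to right):
  rows 0-7 [x1,x2=00]: 11111111  (ones: 8)
  rows 8-15 [x1,x2=01]: 11111111  (ones: 8)
  rows 16-23 [x1,x2=10]: 11111111  (ones: 8)
  rows 24-31 [x1,x2=11]: 11111111  (ones: 8)
Count of 1-rows = 8+8+8+8 = 32

32


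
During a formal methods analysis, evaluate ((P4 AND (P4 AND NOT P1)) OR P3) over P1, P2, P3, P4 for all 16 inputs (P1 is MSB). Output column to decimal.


Formula: ((P4 AND (P4 AND NOT P1)) OR P3) over P1, P2, P3, P4 (16 rows)
Evaluate each row (bits = P1,P2,P3,P4, MSB first):
  row 0 [0000]: ((0 AND (0 AND NOT 0)) OR 0) -> 0
  row 1 [0001]: ((1 AND (1 AND NOT 0)) OR 0) -> 1
  row 2 [0010]: ((0 AND (0 AND NOT 0)) OR 1) -> 1
  row 3 [0011]: ((1 AND (1 AND NOT 0)) OR 1) -> 1
  row 4 [0100]: ((0 AND (0 AND NOT 0)) OR 0) -> 0
  row 5 [0101]: ((1 AND (1 AND NOT 0)) OR 0) -> 1
  row 6 [0110]: ((0 AND (0 AND NOT 0)) OR 1) -> 1
  row 7 [0111]: ((1 AND (1 AND NOT 0)) OR 1) -> 1
  row 8 [1000]: ((0 AND (0 AND NOT 1)) OR 0) -> 0
  row 9 [1001]: ((1 AND (1 AND NOT 1)) OR 0) -> 0
  row 10 [1010]: ((0 AND (0 AND NOT 1)) OR 1) -> 1
  row 11 [1011]: ((1 AND (1 AND NOT 1)) OR 1) -> 1
  row 12 [1100]: ((0 AND (0 AND NOT 1)) OR 0) -> 0
  row 13 [1101]: ((1 AND (1 AND NOT 1)) OR 0) -> 0
  row 14 [1110]: ((0 AND (0 AND NOT 1)) OR 1) -> 1
  row 15 [1111]: ((1 AND (1 AND NOT 1)) OR 1) -> 1
Full result column, 4 rows per line (P1,P2 fixed per line; P3,P4 runs 00..11 left to right):
  rows 0-3 [P1,P2=00]: 0111  = hex 7
  rows 4-7 [P1,P2=01]: 0111  = hex 7
  rows 8-11 [P1,P2=10]: 0011  = hex 3
  rows 12-15 [P1,P2=11]: 0011  = hex 3
Output column (row 0 .. row 15) = 0111011100110011
Output column grouped in 4s = 0111 0111 0011 0011 = 0x7733
Convert to decimal digit by digit (value = value*16 + digit):
  7 -> 7
  7*16 + 7 = 119
  119*16 + 3 = 1907
  1907*16 + 3 = 30515
Decimal = 30515

30515


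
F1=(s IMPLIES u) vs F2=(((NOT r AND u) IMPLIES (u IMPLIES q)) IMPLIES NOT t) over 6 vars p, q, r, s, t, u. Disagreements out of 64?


F1 = (s IMPLIES u)
F2 = (((NOT r AND u) IMPLIES (u IMPLIES q)) IMPLIES NOT t)
Evaluate both on each of 64 rows (bits = p,q,r,s,t,u):
  row 0 [000000]: F1=1 F2=1 -> 0
  row 1 [000001]: F1=1 F2=1 -> 0
  row 2 [000010]: F1=1 F2=0 (differ) -> 1
  row 3 [000011]: F1=1 F2=1 -> 0
  row 4 [000100]: F1=0 F2=1 (differ) -> 1
  (every remaining row is evaluated the same way; all 64 results are listed next)
Full result column, 8 rows per line (p,q,r fixed per line; s,t,u runs 000..111 left to right):
  rows 0-7 [p,q,r=000]: 00101000  (ones: 2)
  rows 8-15 [p,q,r=001]: 00111001  (ones: 4)
  rows 16-23 [p,q,r=010]: 00111001  (ones: 4)
  rows 24-31 [p,q,r=011]: 00111001  (ones: 4)
  rows 32-39 [p,q,r=100]: 00101000  (ones: 2)
  rows 40-47 [p,q,r=101]: 00111001  (ones: 4)
  rows 48-55 [p,q,r=110]: 00111001  (ones: 4)
  rows 56-63 [p,q,r=111]: 00111001  (ones: 4)
Disagreements = 2+4+4+4+2+4+4+4 = 28

28


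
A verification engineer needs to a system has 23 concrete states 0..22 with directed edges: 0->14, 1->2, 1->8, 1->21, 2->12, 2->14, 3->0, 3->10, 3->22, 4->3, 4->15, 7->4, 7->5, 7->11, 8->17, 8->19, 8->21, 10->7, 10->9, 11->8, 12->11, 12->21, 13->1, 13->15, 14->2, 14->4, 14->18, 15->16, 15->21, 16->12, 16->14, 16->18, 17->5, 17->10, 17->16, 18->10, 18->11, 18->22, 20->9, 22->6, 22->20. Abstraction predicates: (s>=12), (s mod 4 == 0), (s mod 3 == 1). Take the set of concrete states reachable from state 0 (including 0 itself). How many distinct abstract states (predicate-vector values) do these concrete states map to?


BFS from 0:
Concrete reachable: {0, 2, 3, 4, 5, 6, 7, 8, 9, 10, 11, 12, 14, 15, 16, 17, 18, 19, 20, 21, 22}
Abstract via predicates (s>=12), (s mod 4 == 0), (s mod 3 == 1):
  (0,0,0) <- {2, 3, 5, 6, 9, 11}
  (0,0,1) <- {7, 10}
  (0,1,0) <- {0, 8}
  (0,1,1) <- {4}
  (1,0,0) <- {14, 15, 17, 18, 21}
  (1,0,1) <- {19, 22}
  (1,1,0) <- {12, 20}
  (1,1,1) <- {16}
Distinct abstract states = 8

8


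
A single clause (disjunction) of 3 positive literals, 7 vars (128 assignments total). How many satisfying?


Step 1: Total=2^7=128
Step 2: Unsat when all 3 false: 2^4=16
Step 3: Sat=128-16=112

112


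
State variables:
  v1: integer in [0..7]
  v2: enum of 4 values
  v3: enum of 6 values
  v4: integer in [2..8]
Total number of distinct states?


State space = product of domain sizes of all variables.
Domain sizes:
  v1 (integer in [0..7]): 8
  v2 (enum of 4 values): 4
  v3 (enum of 6 values): 6
  v4 (integer in [2..8]): 7
Product = 8 * 4 * 6 * 7 = 1344

1344


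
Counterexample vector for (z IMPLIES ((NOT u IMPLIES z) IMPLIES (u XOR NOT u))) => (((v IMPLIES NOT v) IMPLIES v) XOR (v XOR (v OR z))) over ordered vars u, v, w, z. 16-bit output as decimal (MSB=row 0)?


F1 = (z IMPLIES ((NOT u IMPLIES z) IMPLIES (u XOR NOT u)))
F2 = (((v IMPLIES NOT v) IMPLIES v) XOR (v XOR (v OR z)))
Counterexample to F1=>F2 is where F1=1 and F2=0.
Evaluate each row (bits = u,v,w,z, MSB first):
  row 0 [0000]: F1=1 F2=0 -> F1&~F2 -> 1
  row 1 [0001]: F1=1 F2=1 -> F1&~F2 -> 0
  row 2 [0010]: F1=1 F2=0 -> F1&~F2 -> 1
  row 3 [0011]: F1=1 F2=1 -> F1&~F2 -> 0
  row 4 [0100]: F1=1 F2=1 -> F1&~F2 -> 0
  row 5 [0101]: F1=1 F2=1 -> F1&~F2 -> 0
  row 6 [0110]: F1=1 F2=1 -> F1&~F2 -> 0
  row 7 [0111]: F1=1 F2=1 -> F1&~F2 -> 0
  row 8 [1000]: F1=1 F2=0 -> F1&~F2 -> 1
  row 9 [1001]: F1=1 F2=1 -> F1&~F2 -> 0
  row 10 [1010]: F1=1 F2=0 -> F1&~F2 -> 1
  row 11 [1011]: F1=1 F2=1 -> F1&~F2 -> 0
  row 12 [1100]: F1=1 F2=1 -> F1&~F2 -> 0
  row 13 [1101]: F1=1 F2=1 -> F1&~F2 -> 0
  row 14 [1110]: F1=1 F2=1 -> F1&~F2 -> 0
  row 15 [1111]: F1=1 F2=1 -> F1&~F2 -> 0
Full result column, 4 rows per line (u,v fixed per line; w,z runs 00..11 left to right):
  rows 0-3 [u,v=00]: 1010  = hex A
  rows 4-7 [u,v=01]: 0000  = hex 0
  rows 8-11 [u,v=10]: 1010  = hex A
  rows 12-15 [u,v=11]: 0000  = hex 0
Counterexample vector (row 0 .. row 15) = 1010000010100000
Output column grouped in 4s = 1010 0000 1010 0000 = 0xA0A0
Convert to decimal digit by digit (value = value*16 + digit):
  A -> 10
  10*16 + 0 = 160
  160*16 + 10 (A) = 2570
  2570*16 + 0 = 41120
Decimal = 41120

41120


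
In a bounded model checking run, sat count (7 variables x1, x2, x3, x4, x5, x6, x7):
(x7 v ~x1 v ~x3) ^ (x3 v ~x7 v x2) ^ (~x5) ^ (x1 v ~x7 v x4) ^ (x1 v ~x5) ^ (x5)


CNF with 6 clauses over 7 vars (128 assignments).
An assignment satisfies CNF iff every clause has >=1 true literal.
Check each row (bits = x1,x2,x3,x4,x5,x6,x7; clause T/F shown):
  row 0 [0000000]: clauses=TTTTTF -> 0
  row 1 [0000001]: clauses=TFTFTF -> 0
  row 2 [0000010]: clauses=TTTTTF -> 0
  row 3 [0000011]: clauses=TFTFTF -> 0
  row 4 [0000100]: clauses=TTFTFT -> 0
  (every remaining row is evaluated the same way; all 128 results are listed next)
Full result column, 8 rows per line (x1,x2,x3,x4 fixed per line; x5,x6,x7 runs 000..111 left to right):
  rows 0-7 [x1,x2,x3,x4=0000]: 00000000  (ones: 0)
  rows 8-15 [x1,x2,x3,x4=0001]: 00000000  (ones: 0)
  rows 16-23 [x1,x2,x3,x4=0010]: 00000000  (ones: 0)
  rows 24-31 [x1,x2,x3,x4=0011]: 00000000  (ones: 0)
  rows 32-39 [x1,x2,x3,x4=0100]: 00000000  (ones: 0)
  rows 40-47 [x1,x2,x3,x4=0101]: 00000000  (ones: 0)
  rows 48-55 [x1,x2,x3,x4=0110]: 00000000  (ones: 0)
  rows 56-63 [x1,x2,x3,x4=0111]: 00000000  (ones: 0)
  rows 64-71 [x1,x2,x3,x4=1000]: 00000000  (ones: 0)
  rows 72-79 [x1,x2,x3,x4=1001]: 00000000  (ones: 0)
  rows 80-87 [x1,x2,x3,x4=1010]: 00000000  (ones: 0)
  rows 88-95 [x1,x2,x3,x4=1011]: 00000000  (ones: 0)
  rows 96-103 [x1,x2,x3,x4=1100]: 00000000  (ones: 0)
  rows 104-111 [x1,x2,x3,x4=1101]: 00000000  (ones: 0)
  rows 112-119 [x1,x2,x3,x4=1110]: 00000000  (ones: 0)
  rows 120-127 [x1,x2,x3,x4=1111]: 00000000  (ones: 0)
Satisfying assignments = 0+0+0+0+0+0+0+0+0+0+0+0+0+0+0+0 = 0

0


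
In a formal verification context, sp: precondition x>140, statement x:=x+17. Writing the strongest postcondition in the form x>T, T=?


Formula: sp(P, x:=E) = exists old_x. (x = E[old_x/x]) AND P[old_x/x] (old_x is the value of x before the assignment; eliminate old_x by solving x = E[old_x/x] for old_x)
Step 1: Precondition P: x>140, i.e. old_x > 140
Step 2: Assignment gives x = old_x + 17, so old_x = x - 17
Step 3: Substitute into P: x - 17 > 140
Step 4: Simplify: x > 140+17 = 157

157


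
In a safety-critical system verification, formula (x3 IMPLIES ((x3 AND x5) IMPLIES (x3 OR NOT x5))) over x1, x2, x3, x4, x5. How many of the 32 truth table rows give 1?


Formula: (x3 IMPLIES ((x3 AND x5) IMPLIES (x3 OR NOT x5))) over 5 vars (32 rows)
Evaluate each row (x1, x2, x3, x4, x5 as bits, MSB first):
  row 0 [00000]: (0 IMPLIES ((0 AND 0) IMPLIES (0 OR NOT 0))) -> 1
  row 1 [00001]: (0 IMPLIES ((0 AND 1) IMPLIES (0 OR NOT 1))) -> 1
  row 2 [00010]: (0 IMPLIES ((0 AND 0) IMPLIES (0 OR NOT 0))) -> 1
  row 3 [00011]: (0 IMPLIES ((0 AND 1) IMPLIES (0 OR NOT 1))) -> 1
  row 4 [00100]: (1 IMPLIES ((1 AND 0) IMPLIES (1 OR NOT 0))) -> 1
  row 5 [00101]: (1 IMPLIES ((1 AND 1) IMPLIES (1 OR NOT 1))) -> 1
  row 6 [00110]: (1 IMPLIES ((1 AND 0) IMPLIES (1 OR NOT 0))) -> 1
  row 7 [00111]: (1 IMPLIES ((1 AND 1) IMPLIES (1 OR NOT 1))) -> 1
  row 8 [01000]: (0 IMPLIES ((0 AND 0) IMPLIES (0 OR NOT 0))) -> 1
  row 9 [01001]: (0 IMPLIES ((0 AND 1) IMPLIES (0 OR NOT 1))) -> 1
  row 10 [01010]: (0 IMPLIES ((0 AND 0) IMPLIES (0 OR NOT 0))) -> 1
  row 11 [01011]: (0 IMPLIES ((0 AND 1) IMPLIES (0 OR NOT 1))) -> 1
  row 12 [01100]: (1 IMPLIES ((1 AND 0) IMPLIES (1 OR NOT 0))) -> 1
  row 13 [01101]: (1 IMPLIES ((1 AND 1) IMPLIES (1 OR NOT 1))) -> 1
  row 14 [01110]: (1 IMPLIES ((1 AND 0) IMPLIES (1 OR NOT 0))) -> 1
  row 15 [01111]: (1 IMPLIES ((1 AND 1) IMPLIES (1 OR NOT 1))) -> 1
  row 16 [10000]: (0 IMPLIES ((0 AND 0) IMPLIES (0 OR NOT 0))) -> 1
  row 17 [10001]: (0 IMPLIES ((0 AND 1) IMPLIES (0 OR NOT 1))) -> 1
  row 18 [10010]: (0 IMPLIES ((0 AND 0) IMPLIES (0 OR NOT 0))) -> 1
  row 19 [10011]: (0 IMPLIES ((0 AND 1) IMPLIES (0 OR NOT 1))) -> 1
  row 20 [10100]: (1 IMPLIES ((1 AND 0) IMPLIES (1 OR NOT 0))) -> 1
  row 21 [10101]: (1 IMPLIES ((1 AND 1) IMPLIES (1 OR NOT 1))) -> 1
  row 22 [10110]: (1 IMPLIES ((1 AND 0) IMPLIES (1 OR NOT 0))) -> 1
  row 23 [10111]: (1 IMPLIES ((1 AND 1) IMPLIES (1 OR NOT 1))) -> 1
  row 24 [11000]: (0 IMPLIES ((0 AND 0) IMPLIES (0 OR NOT 0))) -> 1
  row 25 [11001]: (0 IMPLIES ((0 AND 1) IMPLIES (0 OR NOT 1))) -> 1
  row 26 [11010]: (0 IMPLIES ((0 AND 0) IMPLIES (0 OR NOT 0))) -> 1
  row 27 [11011]: (0 IMPLIES ((0 AND 1) IMPLIES (0 OR NOT 1))) -> 1
  row 28 [11100]: (1 IMPLIES ((1 AND 0) IMPLIES (1 OR NOT 0))) -> 1
  row 29 [11101]: (1 IMPLIES ((1 AND 1) IMPLIES (1 OR NOT 1))) -> 1
  row 30 [11110]: (1 IMPLIES ((1 AND 0) IMPLIES (1 OR NOT 0))) -> 1
  row 31 [11111]: (1 IMPLIES ((1 AND 1) IMPLIES (1 OR NOT 1))) -> 1
Full result column, 8 rows per line (x1,x2 fixed per line; x3,x4,x5 runs 000..111 left to right):
  rows 0-7 [x1,x2=00]: 11111111  (ones: 8)
  rows 8-15 [x1,x2=01]: 11111111  (ones: 8)
  rows 16-23 [x1,x2=10]: 11111111  (ones: 8)
  rows 24-31 [x1,x2=11]: 11111111  (ones: 8)
Count of 1-rows = 8+8+8+8 = 32

32


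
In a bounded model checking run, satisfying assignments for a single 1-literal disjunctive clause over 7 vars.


Step 1: Total=2^7=128
Step 2: Unsat when all 1 false: 2^6=64
Step 3: Sat=128-64=64

64


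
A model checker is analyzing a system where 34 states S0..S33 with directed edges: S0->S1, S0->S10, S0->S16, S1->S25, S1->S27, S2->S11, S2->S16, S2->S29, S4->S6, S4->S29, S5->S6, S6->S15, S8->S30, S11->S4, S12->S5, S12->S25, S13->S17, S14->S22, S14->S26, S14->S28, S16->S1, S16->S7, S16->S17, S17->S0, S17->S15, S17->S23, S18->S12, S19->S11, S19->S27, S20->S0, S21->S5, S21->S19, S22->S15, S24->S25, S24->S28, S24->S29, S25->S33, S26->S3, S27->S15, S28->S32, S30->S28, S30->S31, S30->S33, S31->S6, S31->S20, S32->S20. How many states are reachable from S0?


BFS from S0:
  layer 0: {S0}
  layer 1: {S1, S10, S16}
  layer 2: {S7, S17, S25, S27}
  layer 3: {S15, S23, S33}
Reachable set: {S0, S1, S7, S10, S15, S16, S17, S23, S25, S27, S33}
Count = 11

11


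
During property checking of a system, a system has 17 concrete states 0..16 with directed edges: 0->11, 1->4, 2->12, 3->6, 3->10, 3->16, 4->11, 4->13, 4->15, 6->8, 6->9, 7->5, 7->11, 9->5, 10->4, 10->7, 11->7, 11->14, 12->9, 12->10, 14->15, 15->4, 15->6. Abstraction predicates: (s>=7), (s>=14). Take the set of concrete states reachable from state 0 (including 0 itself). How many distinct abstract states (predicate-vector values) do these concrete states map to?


BFS from 0:
Concrete reachable: {0, 4, 5, 6, 7, 8, 9, 11, 13, 14, 15}
Abstract via predicates (s>=7), (s>=14):
  (0,0) <- {0, 4, 5, 6}
  (1,0) <- {7, 8, 9, 11, 13}
  (1,1) <- {14, 15}
Distinct abstract states = 3

3


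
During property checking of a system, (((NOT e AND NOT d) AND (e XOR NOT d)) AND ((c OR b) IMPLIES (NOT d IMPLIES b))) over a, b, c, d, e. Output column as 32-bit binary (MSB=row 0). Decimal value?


Formula: (((NOT e AND NOT d) AND (e XOR NOT d)) AND ((c OR b) IMPLIES (NOT d IMPLIES b))) over a, b, c, d, e (32 rows)
Evaluate each row (bits = a,b,c,d,e, MSB first):
  row 0 [00000]: (((NOT 0 AND NOT 0) AND (0 XOR NOT 0)) AND ((0 OR 0) IMPLIES (NOT 0 IMPLIES 0))) -> 1
  row 1 [00001]: (((NOT 1 AND NOT 0) AND (1 XOR NOT 0)) AND ((0 OR 0) IMPLIES (NOT 0 IMPLIES 0))) -> 0
  row 2 [00010]: (((NOT 0 AND NOT 1) AND (0 XOR NOT 1)) AND ((0 OR 0) IMPLIES (NOT 1 IMPLIES 0))) -> 0
  row 3 [00011]: (((NOT 1 AND NOT 1) AND (1 XOR NOT 1)) AND ((0 OR 0) IMPLIES (NOT 1 IMPLIES 0))) -> 0
  row 4 [00100]: (((NOT 0 AND NOT 0) AND (0 XOR NOT 0)) AND ((1 OR 0) IMPLIES (NOT 0 IMPLIES 0))) -> 0
  row 5 [00101]: (((NOT 1 AND NOT 0) AND (1 XOR NOT 0)) AND ((1 OR 0) IMPLIES (NOT 0 IMPLIES 0))) -> 0
  row 6 [00110]: (((NOT 0 AND NOT 1) AND (0 XOR NOT 1)) AND ((1 OR 0) IMPLIES (NOT 1 IMPLIES 0))) -> 0
  row 7 [00111]: (((NOT 1 AND NOT 1) AND (1 XOR NOT 1)) AND ((1 OR 0) IMPLIES (NOT 1 IMPLIES 0))) -> 0
  row 8 [01000]: (((NOT 0 AND NOT 0) AND (0 XOR NOT 0)) AND ((0 OR 1) IMPLIES (NOT 0 IMPLIES 1))) -> 1
  row 9 [01001]: (((NOT 1 AND NOT 0) AND (1 XOR NOT 0)) AND ((0 OR 1) IMPLIES (NOT 0 IMPLIES 1))) -> 0
  row 10 [01010]: (((NOT 0 AND NOT 1) AND (0 XOR NOT 1)) AND ((0 OR 1) IMPLIES (NOT 1 IMPLIES 1))) -> 0
  row 11 [01011]: (((NOT 1 AND NOT 1) AND (1 XOR NOT 1)) AND ((0 OR 1) IMPLIES (NOT 1 IMPLIES 1))) -> 0
  row 12 [01100]: (((NOT 0 AND NOT 0) AND (0 XOR NOT 0)) AND ((1 OR 1) IMPLIES (NOT 0 IMPLIES 1))) -> 1
  row 13 [01101]: (((NOT 1 AND NOT 0) AND (1 XOR NOT 0)) AND ((1 OR 1) IMPLIES (NOT 0 IMPLIES 1))) -> 0
  row 14 [01110]: (((NOT 0 AND NOT 1) AND (0 XOR NOT 1)) AND ((1 OR 1) IMPLIES (NOT 1 IMPLIES 1))) -> 0
  row 15 [01111]: (((NOT 1 AND NOT 1) AND (1 XOR NOT 1)) AND ((1 OR 1) IMPLIES (NOT 1 IMPLIES 1))) -> 0
  row 16 [10000]: (((NOT 0 AND NOT 0) AND (0 XOR NOT 0)) AND ((0 OR 0) IMPLIES (NOT 0 IMPLIES 0))) -> 1
  row 17 [10001]: (((NOT 1 AND NOT 0) AND (1 XOR NOT 0)) AND ((0 OR 0) IMPLIES (NOT 0 IMPLIES 0))) -> 0
  row 18 [10010]: (((NOT 0 AND NOT 1) AND (0 XOR NOT 1)) AND ((0 OR 0) IMPLIES (NOT 1 IMPLIES 0))) -> 0
  row 19 [10011]: (((NOT 1 AND NOT 1) AND (1 XOR NOT 1)) AND ((0 OR 0) IMPLIES (NOT 1 IMPLIES 0))) -> 0
  row 20 [10100]: (((NOT 0 AND NOT 0) AND (0 XOR NOT 0)) AND ((1 OR 0) IMPLIES (NOT 0 IMPLIES 0))) -> 0
  row 21 [10101]: (((NOT 1 AND NOT 0) AND (1 XOR NOT 0)) AND ((1 OR 0) IMPLIES (NOT 0 IMPLIES 0))) -> 0
  row 22 [10110]: (((NOT 0 AND NOT 1) AND (0 XOR NOT 1)) AND ((1 OR 0) IMPLIES (NOT 1 IMPLIES 0))) -> 0
  row 23 [10111]: (((NOT 1 AND NOT 1) AND (1 XOR NOT 1)) AND ((1 OR 0) IMPLIES (NOT 1 IMPLIES 0))) -> 0
  row 24 [11000]: (((NOT 0 AND NOT 0) AND (0 XOR NOT 0)) AND ((0 OR 1) IMPLIES (NOT 0 IMPLIES 1))) -> 1
  row 25 [11001]: (((NOT 1 AND NOT 0) AND (1 XOR NOT 0)) AND ((0 OR 1) IMPLIES (NOT 0 IMPLIES 1))) -> 0
  row 26 [11010]: (((NOT 0 AND NOT 1) AND (0 XOR NOT 1)) AND ((0 OR 1) IMPLIES (NOT 1 IMPLIES 1))) -> 0
  row 27 [11011]: (((NOT 1 AND NOT 1) AND (1 XOR NOT 1)) AND ((0 OR 1) IMPLIES (NOT 1 IMPLIES 1))) -> 0
  row 28 [11100]: (((NOT 0 AND NOT 0) AND (0 XOR NOT 0)) AND ((1 OR 1) IMPLIES (NOT 0 IMPLIES 1))) -> 1
  row 29 [11101]: (((NOT 1 AND NOT 0) AND (1 XOR NOT 0)) AND ((1 OR 1) IMPLIES (NOT 0 IMPLIES 1))) -> 0
  row 30 [11110]: (((NOT 0 AND NOT 1) AND (0 XOR NOT 1)) AND ((1 OR 1) IMPLIES (NOT 1 IMPLIES 1))) -> 0
  row 31 [11111]: (((NOT 1 AND NOT 1) AND (1 XOR NOT 1)) AND ((1 OR 1) IMPLIES (NOT 1 IMPLIES 1))) -> 0
Full result column, 4 rows per line (a,b,c fixed per line; d,e runs 00..11 left to right):
  rows 0-3 [a,b,c=000]: 1000  = hex 8
  rows 4-7 [a,b,c=001]: 0000  = hex 0
  rows 8-11 [a,b,c=010]: 1000  = hex 8
  rows 12-15 [a,b,c=011]: 1000  = hex 8
  rows 16-19 [a,b,c=100]: 1000  = hex 8
  rows 20-23 [a,b,c=101]: 0000  = hex 0
  rows 24-27 [a,b,c=110]: 1000  = hex 8
  rows 28-31 [a,b,c=111]: 1000  = hex 8
Output column (row 0 .. row 31) = 10000000100010001000000010001000
Output column grouped in 4s = 1000 0000 1000 1000 1000 0000 1000 1000 = 0x80888088
Convert to decimal digit by digit (value = value*16 + digit):
  8 -> 8
  8*16 + 0 = 128
  128*16 + 8 = 2056
  2056*16 + 8 = 32904
  32904*16 + 8 = 526472
  526472*16 + 0 = 8423552
  8423552*16 + 8 = 134776840
  134776840*16 + 8 = 2156429448
Decimal = 2156429448

2156429448


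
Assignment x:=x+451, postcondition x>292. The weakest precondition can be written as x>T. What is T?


Formula: wp(x:=E, P) = P[E/x] (substitute E for x in postcondition)
Step 1: Postcondition: x>292
Step 2: Substitute x+451 for x: x+451>292
Step 3: Solve for x: x > 292-451 = -159

-159


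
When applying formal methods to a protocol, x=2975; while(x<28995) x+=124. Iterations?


Step 1: x goes from 2975 toward 28995 by 124; the body runs while x<28995, so iterations = ceil((bound-start)/step)
Step 2: Distance=26020
Step 3: ceil(26020/124)=210

210


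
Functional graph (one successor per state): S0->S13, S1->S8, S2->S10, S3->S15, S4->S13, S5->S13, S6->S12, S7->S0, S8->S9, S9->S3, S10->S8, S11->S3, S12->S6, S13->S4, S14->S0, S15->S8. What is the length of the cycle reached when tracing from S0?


Trace from S0 until a state repeats:
  S0 -> S13 -> S4 -> S13
S13 first seen at step 1, revisited at step 3.
Cycle length = 3 - 1 = 2

2


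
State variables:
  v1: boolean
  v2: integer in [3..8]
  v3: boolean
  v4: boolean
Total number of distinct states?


State space = product of domain sizes of all variables.
Domain sizes:
  v1 (boolean): 2
  v2 (integer in [3..8]): 6
  v3 (boolean): 2
  v4 (boolean): 2
Product = 2 * 6 * 2 * 2 = 48

48


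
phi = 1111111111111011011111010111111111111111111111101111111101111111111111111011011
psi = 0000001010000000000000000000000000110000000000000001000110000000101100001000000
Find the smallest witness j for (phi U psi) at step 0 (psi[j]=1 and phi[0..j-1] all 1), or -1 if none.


(phi U psi) at 0: need smallest j with psi[j]=1 and phi[i]=1 for all i in [0,j).
Scan from step 0:
  step 0: phi=1, psi=0 -> continue
  step 1: phi=1, psi=0 -> continue
  step 2: phi=1, psi=0 -> continue
  step 3: phi=1, psi=0 -> continue
  step 6: psi=1 and phi held for [0,6) -> witness found
Witness step = 6

6
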